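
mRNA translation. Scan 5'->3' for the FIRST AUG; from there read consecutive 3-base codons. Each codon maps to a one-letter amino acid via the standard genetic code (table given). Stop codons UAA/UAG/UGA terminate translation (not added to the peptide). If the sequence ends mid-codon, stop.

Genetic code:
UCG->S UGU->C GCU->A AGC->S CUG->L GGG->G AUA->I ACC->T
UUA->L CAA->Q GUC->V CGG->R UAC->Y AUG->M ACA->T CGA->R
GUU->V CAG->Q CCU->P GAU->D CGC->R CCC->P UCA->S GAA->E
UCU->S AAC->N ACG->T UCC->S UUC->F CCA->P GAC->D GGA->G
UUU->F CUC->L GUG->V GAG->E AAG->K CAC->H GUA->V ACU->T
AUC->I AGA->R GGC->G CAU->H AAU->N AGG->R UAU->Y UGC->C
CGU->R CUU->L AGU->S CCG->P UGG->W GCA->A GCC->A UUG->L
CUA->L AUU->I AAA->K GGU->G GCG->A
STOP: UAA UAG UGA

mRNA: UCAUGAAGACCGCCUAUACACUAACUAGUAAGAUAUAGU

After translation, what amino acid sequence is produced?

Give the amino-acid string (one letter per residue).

Answer: MKTAYTLTSKI

Derivation:
start AUG at pos 2
pos 2: AUG -> M; peptide=M
pos 5: AAG -> K; peptide=MK
pos 8: ACC -> T; peptide=MKT
pos 11: GCC -> A; peptide=MKTA
pos 14: UAU -> Y; peptide=MKTAY
pos 17: ACA -> T; peptide=MKTAYT
pos 20: CUA -> L; peptide=MKTAYTL
pos 23: ACU -> T; peptide=MKTAYTLT
pos 26: AGU -> S; peptide=MKTAYTLTS
pos 29: AAG -> K; peptide=MKTAYTLTSK
pos 32: AUA -> I; peptide=MKTAYTLTSKI
pos 35: UAG -> STOP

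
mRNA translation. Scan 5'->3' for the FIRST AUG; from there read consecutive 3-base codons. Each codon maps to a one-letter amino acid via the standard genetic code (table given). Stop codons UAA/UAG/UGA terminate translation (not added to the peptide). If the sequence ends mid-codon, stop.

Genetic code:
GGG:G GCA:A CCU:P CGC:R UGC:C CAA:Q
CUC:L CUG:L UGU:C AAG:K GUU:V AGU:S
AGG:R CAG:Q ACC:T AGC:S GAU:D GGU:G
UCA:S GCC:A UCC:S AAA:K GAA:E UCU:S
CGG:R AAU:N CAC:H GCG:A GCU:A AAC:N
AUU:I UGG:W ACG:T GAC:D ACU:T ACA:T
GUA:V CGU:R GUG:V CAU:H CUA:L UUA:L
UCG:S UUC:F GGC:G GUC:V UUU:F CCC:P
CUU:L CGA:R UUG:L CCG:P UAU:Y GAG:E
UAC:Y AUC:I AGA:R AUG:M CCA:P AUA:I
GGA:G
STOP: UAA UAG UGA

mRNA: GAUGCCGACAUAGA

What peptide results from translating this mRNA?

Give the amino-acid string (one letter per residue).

Answer: MPT

Derivation:
start AUG at pos 1
pos 1: AUG -> M; peptide=M
pos 4: CCG -> P; peptide=MP
pos 7: ACA -> T; peptide=MPT
pos 10: UAG -> STOP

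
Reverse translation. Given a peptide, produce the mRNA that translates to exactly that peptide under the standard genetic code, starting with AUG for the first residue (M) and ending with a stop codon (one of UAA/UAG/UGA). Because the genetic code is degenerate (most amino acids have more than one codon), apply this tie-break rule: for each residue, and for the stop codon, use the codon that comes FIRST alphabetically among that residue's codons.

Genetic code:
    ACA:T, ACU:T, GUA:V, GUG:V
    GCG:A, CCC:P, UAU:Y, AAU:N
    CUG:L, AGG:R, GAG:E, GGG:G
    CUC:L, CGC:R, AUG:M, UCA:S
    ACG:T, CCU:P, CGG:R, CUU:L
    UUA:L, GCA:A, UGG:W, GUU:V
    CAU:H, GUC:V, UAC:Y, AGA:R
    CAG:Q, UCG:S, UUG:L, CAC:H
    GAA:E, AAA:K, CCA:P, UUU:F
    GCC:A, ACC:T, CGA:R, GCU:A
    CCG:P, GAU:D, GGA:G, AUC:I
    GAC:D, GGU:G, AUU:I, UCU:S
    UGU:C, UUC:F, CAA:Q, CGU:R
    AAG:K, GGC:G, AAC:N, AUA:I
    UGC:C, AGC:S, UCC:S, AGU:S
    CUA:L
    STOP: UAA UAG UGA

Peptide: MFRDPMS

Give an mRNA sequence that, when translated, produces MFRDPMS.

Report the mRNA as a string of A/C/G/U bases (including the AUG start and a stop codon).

residue 1: M -> AUG (start codon)
residue 2: F codons sorted = UUC,UUU -> pick first = UUC
residue 3: R codons sorted = AGA,AGG,CGA,CGC,CGG,CGU -> pick first = AGA
residue 4: D codons sorted = GAC,GAU -> pick first = GAC
residue 5: P codons sorted = CCA,CCC,CCG,CCU -> pick first = CCA
residue 6: M -> AUG (only codon)
residue 7: S codons sorted = AGC,AGU,UCA,UCC,UCG,UCU -> pick first = AGC
terminator: stop codons sorted = UAA,UAG,UGA -> pick first = UAA

Answer: mRNA: AUGUUCAGAGACCCAAUGAGCUAA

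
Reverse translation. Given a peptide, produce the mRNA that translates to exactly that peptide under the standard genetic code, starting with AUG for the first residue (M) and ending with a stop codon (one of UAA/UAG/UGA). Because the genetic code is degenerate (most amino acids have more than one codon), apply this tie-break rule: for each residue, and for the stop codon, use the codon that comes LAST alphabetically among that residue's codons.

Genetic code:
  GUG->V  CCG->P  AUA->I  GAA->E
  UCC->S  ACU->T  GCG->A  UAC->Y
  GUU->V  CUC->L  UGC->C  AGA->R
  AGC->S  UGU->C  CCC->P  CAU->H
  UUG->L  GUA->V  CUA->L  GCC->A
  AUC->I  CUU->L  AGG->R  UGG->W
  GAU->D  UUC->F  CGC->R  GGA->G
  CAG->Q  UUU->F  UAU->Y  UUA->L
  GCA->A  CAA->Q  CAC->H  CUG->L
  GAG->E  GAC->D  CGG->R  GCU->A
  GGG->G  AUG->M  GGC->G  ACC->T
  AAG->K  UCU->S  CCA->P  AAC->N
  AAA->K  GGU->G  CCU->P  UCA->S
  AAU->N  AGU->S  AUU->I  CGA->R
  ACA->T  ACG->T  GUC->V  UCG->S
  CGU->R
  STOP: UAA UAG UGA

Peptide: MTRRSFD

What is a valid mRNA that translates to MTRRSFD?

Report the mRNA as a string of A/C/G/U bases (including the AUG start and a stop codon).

Answer: mRNA: AUGACUCGUCGUUCUUUUGAUUGA

Derivation:
residue 1: M -> AUG (start codon)
residue 2: T codons sorted = ACA,ACC,ACG,ACU -> pick last = ACU
residue 3: R codons sorted = AGA,AGG,CGA,CGC,CGG,CGU -> pick last = CGU
residue 4: R codons sorted = AGA,AGG,CGA,CGC,CGG,CGU -> pick last = CGU
residue 5: S codons sorted = AGC,AGU,UCA,UCC,UCG,UCU -> pick last = UCU
residue 6: F codons sorted = UUC,UUU -> pick last = UUU
residue 7: D codons sorted = GAC,GAU -> pick last = GAU
terminator: stop codons sorted = UAA,UAG,UGA -> pick last = UGA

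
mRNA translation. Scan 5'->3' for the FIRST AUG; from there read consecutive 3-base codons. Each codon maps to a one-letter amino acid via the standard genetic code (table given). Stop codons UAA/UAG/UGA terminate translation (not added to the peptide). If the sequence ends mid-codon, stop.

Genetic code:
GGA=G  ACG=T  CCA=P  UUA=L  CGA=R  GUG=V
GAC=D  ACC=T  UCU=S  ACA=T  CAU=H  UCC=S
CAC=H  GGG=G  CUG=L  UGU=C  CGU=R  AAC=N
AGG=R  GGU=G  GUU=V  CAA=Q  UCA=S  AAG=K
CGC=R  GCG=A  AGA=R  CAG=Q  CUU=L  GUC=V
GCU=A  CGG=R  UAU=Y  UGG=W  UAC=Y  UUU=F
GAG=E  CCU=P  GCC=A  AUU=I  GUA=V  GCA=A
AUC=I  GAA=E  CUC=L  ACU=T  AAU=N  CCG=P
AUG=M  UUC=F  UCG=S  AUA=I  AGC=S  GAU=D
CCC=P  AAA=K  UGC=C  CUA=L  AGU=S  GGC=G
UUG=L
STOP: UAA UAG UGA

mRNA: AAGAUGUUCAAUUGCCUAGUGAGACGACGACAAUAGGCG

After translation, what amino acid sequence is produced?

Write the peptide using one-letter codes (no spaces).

Answer: MFNCLVRRRQ

Derivation:
start AUG at pos 3
pos 3: AUG -> M; peptide=M
pos 6: UUC -> F; peptide=MF
pos 9: AAU -> N; peptide=MFN
pos 12: UGC -> C; peptide=MFNC
pos 15: CUA -> L; peptide=MFNCL
pos 18: GUG -> V; peptide=MFNCLV
pos 21: AGA -> R; peptide=MFNCLVR
pos 24: CGA -> R; peptide=MFNCLVRR
pos 27: CGA -> R; peptide=MFNCLVRRR
pos 30: CAA -> Q; peptide=MFNCLVRRRQ
pos 33: UAG -> STOP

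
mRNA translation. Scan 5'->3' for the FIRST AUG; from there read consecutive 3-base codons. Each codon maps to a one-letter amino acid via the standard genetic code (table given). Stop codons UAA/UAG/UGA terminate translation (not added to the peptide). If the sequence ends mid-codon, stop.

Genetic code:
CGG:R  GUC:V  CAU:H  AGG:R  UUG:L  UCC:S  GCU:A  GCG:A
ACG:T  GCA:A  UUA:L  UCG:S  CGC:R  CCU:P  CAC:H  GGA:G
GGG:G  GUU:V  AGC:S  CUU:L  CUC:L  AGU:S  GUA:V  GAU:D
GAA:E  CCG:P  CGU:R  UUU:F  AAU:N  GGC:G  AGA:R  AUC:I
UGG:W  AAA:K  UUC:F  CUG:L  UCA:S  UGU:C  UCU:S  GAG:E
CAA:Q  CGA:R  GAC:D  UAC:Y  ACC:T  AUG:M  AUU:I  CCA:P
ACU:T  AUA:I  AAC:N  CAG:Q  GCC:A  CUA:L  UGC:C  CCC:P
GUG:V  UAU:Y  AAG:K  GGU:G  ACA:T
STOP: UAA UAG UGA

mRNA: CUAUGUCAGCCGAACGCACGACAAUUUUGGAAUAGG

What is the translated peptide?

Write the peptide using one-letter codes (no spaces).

Answer: MSAERTTILE

Derivation:
start AUG at pos 2
pos 2: AUG -> M; peptide=M
pos 5: UCA -> S; peptide=MS
pos 8: GCC -> A; peptide=MSA
pos 11: GAA -> E; peptide=MSAE
pos 14: CGC -> R; peptide=MSAER
pos 17: ACG -> T; peptide=MSAERT
pos 20: ACA -> T; peptide=MSAERTT
pos 23: AUU -> I; peptide=MSAERTTI
pos 26: UUG -> L; peptide=MSAERTTIL
pos 29: GAA -> E; peptide=MSAERTTILE
pos 32: UAG -> STOP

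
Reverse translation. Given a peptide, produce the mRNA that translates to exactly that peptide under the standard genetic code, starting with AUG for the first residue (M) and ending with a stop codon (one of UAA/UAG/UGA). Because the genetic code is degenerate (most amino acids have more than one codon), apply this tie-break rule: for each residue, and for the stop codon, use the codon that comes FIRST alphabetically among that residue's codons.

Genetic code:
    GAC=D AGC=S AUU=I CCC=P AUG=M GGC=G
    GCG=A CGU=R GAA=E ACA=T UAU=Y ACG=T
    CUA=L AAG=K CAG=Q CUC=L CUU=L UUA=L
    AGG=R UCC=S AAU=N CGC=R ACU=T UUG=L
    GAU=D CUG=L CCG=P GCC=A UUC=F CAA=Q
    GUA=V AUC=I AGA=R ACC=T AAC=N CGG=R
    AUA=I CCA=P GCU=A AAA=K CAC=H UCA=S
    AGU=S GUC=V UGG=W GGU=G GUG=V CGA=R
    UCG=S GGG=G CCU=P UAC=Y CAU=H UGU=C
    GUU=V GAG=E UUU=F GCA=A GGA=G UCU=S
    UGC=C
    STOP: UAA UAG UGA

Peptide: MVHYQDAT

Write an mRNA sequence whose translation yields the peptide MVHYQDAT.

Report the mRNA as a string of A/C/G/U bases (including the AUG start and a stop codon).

residue 1: M -> AUG (start codon)
residue 2: V codons sorted = GUA,GUC,GUG,GUU -> pick first = GUA
residue 3: H codons sorted = CAC,CAU -> pick first = CAC
residue 4: Y codons sorted = UAC,UAU -> pick first = UAC
residue 5: Q codons sorted = CAA,CAG -> pick first = CAA
residue 6: D codons sorted = GAC,GAU -> pick first = GAC
residue 7: A codons sorted = GCA,GCC,GCG,GCU -> pick first = GCA
residue 8: T codons sorted = ACA,ACC,ACG,ACU -> pick first = ACA
terminator: stop codons sorted = UAA,UAG,UGA -> pick first = UAA

Answer: mRNA: AUGGUACACUACCAAGACGCAACAUAA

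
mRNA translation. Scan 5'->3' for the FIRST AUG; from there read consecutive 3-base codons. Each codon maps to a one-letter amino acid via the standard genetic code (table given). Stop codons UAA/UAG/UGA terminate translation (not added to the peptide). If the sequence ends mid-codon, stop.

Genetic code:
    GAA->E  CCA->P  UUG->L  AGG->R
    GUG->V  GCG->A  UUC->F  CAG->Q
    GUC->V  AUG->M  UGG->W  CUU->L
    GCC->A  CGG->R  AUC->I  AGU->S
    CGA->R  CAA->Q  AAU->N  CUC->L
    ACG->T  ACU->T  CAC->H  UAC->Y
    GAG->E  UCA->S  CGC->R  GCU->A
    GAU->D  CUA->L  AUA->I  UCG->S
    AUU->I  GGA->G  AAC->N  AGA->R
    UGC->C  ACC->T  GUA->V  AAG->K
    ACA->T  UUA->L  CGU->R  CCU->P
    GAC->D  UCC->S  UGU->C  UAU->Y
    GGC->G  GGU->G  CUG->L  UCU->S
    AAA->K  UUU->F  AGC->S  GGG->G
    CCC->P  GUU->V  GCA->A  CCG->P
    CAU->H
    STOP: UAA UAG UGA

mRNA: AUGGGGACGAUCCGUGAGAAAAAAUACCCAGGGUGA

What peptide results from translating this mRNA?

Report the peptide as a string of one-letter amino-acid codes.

start AUG at pos 0
pos 0: AUG -> M; peptide=M
pos 3: GGG -> G; peptide=MG
pos 6: ACG -> T; peptide=MGT
pos 9: AUC -> I; peptide=MGTI
pos 12: CGU -> R; peptide=MGTIR
pos 15: GAG -> E; peptide=MGTIRE
pos 18: AAA -> K; peptide=MGTIREK
pos 21: AAA -> K; peptide=MGTIREKK
pos 24: UAC -> Y; peptide=MGTIREKKY
pos 27: CCA -> P; peptide=MGTIREKKYP
pos 30: GGG -> G; peptide=MGTIREKKYPG
pos 33: UGA -> STOP

Answer: MGTIREKKYPG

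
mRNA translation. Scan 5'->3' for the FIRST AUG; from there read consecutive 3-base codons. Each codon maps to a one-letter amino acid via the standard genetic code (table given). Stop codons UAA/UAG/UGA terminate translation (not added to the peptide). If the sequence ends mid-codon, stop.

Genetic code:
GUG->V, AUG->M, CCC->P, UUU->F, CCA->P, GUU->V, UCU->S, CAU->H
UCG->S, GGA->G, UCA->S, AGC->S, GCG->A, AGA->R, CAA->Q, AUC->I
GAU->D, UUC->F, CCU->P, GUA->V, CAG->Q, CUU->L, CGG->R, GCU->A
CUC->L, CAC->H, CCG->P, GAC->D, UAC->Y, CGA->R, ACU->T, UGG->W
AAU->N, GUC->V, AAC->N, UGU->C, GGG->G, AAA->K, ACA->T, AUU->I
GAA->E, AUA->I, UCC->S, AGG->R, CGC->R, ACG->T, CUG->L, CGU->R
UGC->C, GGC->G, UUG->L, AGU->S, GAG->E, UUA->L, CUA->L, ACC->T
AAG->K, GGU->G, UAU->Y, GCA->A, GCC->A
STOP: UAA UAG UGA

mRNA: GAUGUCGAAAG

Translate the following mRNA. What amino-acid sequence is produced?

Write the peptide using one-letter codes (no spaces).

Answer: MSK

Derivation:
start AUG at pos 1
pos 1: AUG -> M; peptide=M
pos 4: UCG -> S; peptide=MS
pos 7: AAA -> K; peptide=MSK
pos 10: only 1 nt remain (<3), stop (end of mRNA)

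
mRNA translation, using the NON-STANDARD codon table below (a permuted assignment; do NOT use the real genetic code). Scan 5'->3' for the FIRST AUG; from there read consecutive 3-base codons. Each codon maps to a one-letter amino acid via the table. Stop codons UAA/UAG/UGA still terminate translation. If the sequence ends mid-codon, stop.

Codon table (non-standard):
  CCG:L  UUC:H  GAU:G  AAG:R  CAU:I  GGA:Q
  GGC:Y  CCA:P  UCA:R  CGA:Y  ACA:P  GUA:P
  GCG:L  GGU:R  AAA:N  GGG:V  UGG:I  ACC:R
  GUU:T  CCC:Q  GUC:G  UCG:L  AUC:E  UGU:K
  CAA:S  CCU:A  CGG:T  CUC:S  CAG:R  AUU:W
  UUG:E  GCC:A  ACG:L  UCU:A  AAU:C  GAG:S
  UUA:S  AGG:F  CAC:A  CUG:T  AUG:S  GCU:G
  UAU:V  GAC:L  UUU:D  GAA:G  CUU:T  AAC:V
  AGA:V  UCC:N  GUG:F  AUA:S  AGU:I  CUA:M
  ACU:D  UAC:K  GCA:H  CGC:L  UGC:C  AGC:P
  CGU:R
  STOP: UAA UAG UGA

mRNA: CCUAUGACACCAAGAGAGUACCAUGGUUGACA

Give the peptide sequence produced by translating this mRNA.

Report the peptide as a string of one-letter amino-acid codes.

start AUG at pos 3
pos 3: AUG -> S; peptide=S
pos 6: ACA -> P; peptide=SP
pos 9: CCA -> P; peptide=SPP
pos 12: AGA -> V; peptide=SPPV
pos 15: GAG -> S; peptide=SPPVS
pos 18: UAC -> K; peptide=SPPVSK
pos 21: CAU -> I; peptide=SPPVSKI
pos 24: GGU -> R; peptide=SPPVSKIR
pos 27: UGA -> STOP

Answer: SPPVSKIR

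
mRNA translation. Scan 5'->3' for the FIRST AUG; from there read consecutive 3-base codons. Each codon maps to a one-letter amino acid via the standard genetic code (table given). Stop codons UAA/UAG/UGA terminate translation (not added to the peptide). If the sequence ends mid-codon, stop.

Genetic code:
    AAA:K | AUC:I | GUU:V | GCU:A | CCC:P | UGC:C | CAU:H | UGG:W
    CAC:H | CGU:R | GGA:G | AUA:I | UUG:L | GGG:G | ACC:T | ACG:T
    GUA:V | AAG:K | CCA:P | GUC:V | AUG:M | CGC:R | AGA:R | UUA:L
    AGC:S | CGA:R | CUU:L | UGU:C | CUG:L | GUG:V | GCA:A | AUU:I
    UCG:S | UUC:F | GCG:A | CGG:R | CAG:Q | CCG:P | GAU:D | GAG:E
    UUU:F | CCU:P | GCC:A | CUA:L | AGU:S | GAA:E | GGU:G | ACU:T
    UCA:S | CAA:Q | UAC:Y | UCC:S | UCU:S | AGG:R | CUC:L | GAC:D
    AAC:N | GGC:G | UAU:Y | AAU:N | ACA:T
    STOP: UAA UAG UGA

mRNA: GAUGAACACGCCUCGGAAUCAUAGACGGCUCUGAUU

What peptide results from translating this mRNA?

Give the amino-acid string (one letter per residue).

Answer: MNTPRNHRRL

Derivation:
start AUG at pos 1
pos 1: AUG -> M; peptide=M
pos 4: AAC -> N; peptide=MN
pos 7: ACG -> T; peptide=MNT
pos 10: CCU -> P; peptide=MNTP
pos 13: CGG -> R; peptide=MNTPR
pos 16: AAU -> N; peptide=MNTPRN
pos 19: CAU -> H; peptide=MNTPRNH
pos 22: AGA -> R; peptide=MNTPRNHR
pos 25: CGG -> R; peptide=MNTPRNHRR
pos 28: CUC -> L; peptide=MNTPRNHRRL
pos 31: UGA -> STOP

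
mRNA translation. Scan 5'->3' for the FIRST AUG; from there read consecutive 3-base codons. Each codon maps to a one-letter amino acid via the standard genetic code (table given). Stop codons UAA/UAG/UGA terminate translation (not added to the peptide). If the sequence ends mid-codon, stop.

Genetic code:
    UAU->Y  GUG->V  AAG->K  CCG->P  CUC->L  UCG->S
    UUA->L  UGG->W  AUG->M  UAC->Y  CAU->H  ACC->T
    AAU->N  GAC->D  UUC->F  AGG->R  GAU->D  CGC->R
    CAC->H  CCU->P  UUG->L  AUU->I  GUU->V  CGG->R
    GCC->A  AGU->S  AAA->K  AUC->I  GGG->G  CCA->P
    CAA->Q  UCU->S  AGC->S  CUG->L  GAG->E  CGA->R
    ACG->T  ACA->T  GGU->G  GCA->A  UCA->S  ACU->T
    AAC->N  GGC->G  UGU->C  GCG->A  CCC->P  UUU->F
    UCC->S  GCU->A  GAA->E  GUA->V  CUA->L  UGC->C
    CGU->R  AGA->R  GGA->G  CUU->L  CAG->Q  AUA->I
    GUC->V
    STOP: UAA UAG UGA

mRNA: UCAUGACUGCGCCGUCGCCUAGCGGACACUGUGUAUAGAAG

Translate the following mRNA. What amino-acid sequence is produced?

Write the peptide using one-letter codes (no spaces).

start AUG at pos 2
pos 2: AUG -> M; peptide=M
pos 5: ACU -> T; peptide=MT
pos 8: GCG -> A; peptide=MTA
pos 11: CCG -> P; peptide=MTAP
pos 14: UCG -> S; peptide=MTAPS
pos 17: CCU -> P; peptide=MTAPSP
pos 20: AGC -> S; peptide=MTAPSPS
pos 23: GGA -> G; peptide=MTAPSPSG
pos 26: CAC -> H; peptide=MTAPSPSGH
pos 29: UGU -> C; peptide=MTAPSPSGHC
pos 32: GUA -> V; peptide=MTAPSPSGHCV
pos 35: UAG -> STOP

Answer: MTAPSPSGHCV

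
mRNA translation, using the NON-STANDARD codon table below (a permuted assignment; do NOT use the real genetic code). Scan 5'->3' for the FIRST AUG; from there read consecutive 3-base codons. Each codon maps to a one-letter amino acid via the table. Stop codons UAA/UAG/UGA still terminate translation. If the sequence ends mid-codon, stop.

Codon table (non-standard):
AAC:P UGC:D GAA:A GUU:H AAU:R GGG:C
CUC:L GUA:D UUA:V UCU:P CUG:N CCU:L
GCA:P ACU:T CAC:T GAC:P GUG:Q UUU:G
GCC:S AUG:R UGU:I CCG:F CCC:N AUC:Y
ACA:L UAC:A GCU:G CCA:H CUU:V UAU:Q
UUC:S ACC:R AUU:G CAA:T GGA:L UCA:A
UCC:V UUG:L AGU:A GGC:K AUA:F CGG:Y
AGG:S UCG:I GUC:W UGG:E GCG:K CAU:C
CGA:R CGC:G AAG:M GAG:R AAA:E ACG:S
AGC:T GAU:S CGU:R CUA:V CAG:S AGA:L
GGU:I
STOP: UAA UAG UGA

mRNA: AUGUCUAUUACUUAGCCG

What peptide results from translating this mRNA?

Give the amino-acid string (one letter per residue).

Answer: RPGT

Derivation:
start AUG at pos 0
pos 0: AUG -> R; peptide=R
pos 3: UCU -> P; peptide=RP
pos 6: AUU -> G; peptide=RPG
pos 9: ACU -> T; peptide=RPGT
pos 12: UAG -> STOP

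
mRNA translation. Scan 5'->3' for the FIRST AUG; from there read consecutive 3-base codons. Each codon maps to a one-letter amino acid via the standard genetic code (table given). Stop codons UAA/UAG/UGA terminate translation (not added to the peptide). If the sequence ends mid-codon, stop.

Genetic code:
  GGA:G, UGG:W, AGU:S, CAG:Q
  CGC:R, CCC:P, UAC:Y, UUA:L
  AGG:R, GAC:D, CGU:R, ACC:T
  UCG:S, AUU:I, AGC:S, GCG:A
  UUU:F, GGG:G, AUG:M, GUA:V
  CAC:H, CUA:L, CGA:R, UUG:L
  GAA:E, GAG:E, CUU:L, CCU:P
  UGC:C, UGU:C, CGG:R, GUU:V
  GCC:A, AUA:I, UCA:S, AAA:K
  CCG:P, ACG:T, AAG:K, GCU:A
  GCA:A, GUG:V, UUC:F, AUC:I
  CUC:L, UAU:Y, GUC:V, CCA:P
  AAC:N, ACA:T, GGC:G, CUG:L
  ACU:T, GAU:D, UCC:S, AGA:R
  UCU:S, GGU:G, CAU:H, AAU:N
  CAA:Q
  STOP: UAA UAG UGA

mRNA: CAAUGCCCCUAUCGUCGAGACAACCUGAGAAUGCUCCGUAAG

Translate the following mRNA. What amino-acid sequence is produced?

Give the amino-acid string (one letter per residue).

Answer: MPLSSRQPENAP

Derivation:
start AUG at pos 2
pos 2: AUG -> M; peptide=M
pos 5: CCC -> P; peptide=MP
pos 8: CUA -> L; peptide=MPL
pos 11: UCG -> S; peptide=MPLS
pos 14: UCG -> S; peptide=MPLSS
pos 17: AGA -> R; peptide=MPLSSR
pos 20: CAA -> Q; peptide=MPLSSRQ
pos 23: CCU -> P; peptide=MPLSSRQP
pos 26: GAG -> E; peptide=MPLSSRQPE
pos 29: AAU -> N; peptide=MPLSSRQPEN
pos 32: GCU -> A; peptide=MPLSSRQPENA
pos 35: CCG -> P; peptide=MPLSSRQPENAP
pos 38: UAA -> STOP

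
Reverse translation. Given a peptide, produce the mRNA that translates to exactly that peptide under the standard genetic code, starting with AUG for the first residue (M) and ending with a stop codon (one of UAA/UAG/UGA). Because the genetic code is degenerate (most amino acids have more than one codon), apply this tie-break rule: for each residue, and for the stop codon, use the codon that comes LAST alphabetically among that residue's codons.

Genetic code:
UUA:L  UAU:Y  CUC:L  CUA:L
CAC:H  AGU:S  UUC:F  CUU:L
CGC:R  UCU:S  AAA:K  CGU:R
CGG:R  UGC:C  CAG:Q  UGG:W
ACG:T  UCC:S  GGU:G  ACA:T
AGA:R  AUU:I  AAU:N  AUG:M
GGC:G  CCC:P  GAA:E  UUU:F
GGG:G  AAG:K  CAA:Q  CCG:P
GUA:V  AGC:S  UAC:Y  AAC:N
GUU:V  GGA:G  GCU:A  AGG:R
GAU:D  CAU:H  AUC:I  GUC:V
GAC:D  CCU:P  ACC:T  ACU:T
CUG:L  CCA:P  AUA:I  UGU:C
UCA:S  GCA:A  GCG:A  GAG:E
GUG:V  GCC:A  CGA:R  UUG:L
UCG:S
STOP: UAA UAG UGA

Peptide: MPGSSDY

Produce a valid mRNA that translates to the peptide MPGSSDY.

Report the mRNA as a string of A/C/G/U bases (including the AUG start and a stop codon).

residue 1: M -> AUG (start codon)
residue 2: P codons sorted = CCA,CCC,CCG,CCU -> pick last = CCU
residue 3: G codons sorted = GGA,GGC,GGG,GGU -> pick last = GGU
residue 4: S codons sorted = AGC,AGU,UCA,UCC,UCG,UCU -> pick last = UCU
residue 5: S codons sorted = AGC,AGU,UCA,UCC,UCG,UCU -> pick last = UCU
residue 6: D codons sorted = GAC,GAU -> pick last = GAU
residue 7: Y codons sorted = UAC,UAU -> pick last = UAU
terminator: stop codons sorted = UAA,UAG,UGA -> pick last = UGA

Answer: mRNA: AUGCCUGGUUCUUCUGAUUAUUGA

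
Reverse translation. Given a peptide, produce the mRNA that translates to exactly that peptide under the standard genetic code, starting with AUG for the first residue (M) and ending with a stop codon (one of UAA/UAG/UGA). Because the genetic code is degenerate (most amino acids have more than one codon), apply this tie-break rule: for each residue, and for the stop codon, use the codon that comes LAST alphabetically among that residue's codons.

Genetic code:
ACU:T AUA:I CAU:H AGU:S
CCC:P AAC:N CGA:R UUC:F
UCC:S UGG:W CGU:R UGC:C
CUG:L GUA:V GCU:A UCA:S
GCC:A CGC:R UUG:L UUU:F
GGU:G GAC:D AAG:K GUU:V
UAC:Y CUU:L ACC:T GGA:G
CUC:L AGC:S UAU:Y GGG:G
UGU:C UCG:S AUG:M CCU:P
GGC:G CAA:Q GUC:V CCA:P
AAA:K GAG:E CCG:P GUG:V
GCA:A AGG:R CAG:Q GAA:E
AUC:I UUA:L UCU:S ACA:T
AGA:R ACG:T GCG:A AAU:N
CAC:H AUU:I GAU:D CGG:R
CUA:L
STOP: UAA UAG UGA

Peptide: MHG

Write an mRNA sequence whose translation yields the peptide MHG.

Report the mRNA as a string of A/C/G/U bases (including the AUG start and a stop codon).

residue 1: M -> AUG (start codon)
residue 2: H codons sorted = CAC,CAU -> pick last = CAU
residue 3: G codons sorted = GGA,GGC,GGG,GGU -> pick last = GGU
terminator: stop codons sorted = UAA,UAG,UGA -> pick last = UGA

Answer: mRNA: AUGCAUGGUUGA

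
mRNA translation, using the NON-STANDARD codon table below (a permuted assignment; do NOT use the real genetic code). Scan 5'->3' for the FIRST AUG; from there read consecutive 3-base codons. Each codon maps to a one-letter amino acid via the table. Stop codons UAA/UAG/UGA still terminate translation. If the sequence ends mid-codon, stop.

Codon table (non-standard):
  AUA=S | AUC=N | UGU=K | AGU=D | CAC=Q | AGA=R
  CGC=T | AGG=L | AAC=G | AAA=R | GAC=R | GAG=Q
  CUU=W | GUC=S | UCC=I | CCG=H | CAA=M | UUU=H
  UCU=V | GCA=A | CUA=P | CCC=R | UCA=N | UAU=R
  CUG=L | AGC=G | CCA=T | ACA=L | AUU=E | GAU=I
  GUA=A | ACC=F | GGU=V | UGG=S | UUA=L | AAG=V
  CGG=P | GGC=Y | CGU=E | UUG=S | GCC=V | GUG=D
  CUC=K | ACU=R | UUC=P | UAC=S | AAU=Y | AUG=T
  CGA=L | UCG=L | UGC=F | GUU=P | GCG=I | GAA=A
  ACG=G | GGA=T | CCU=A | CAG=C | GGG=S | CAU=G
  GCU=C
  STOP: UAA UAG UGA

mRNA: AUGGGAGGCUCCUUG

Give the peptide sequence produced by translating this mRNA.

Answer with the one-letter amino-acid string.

Answer: TTYIS

Derivation:
start AUG at pos 0
pos 0: AUG -> T; peptide=T
pos 3: GGA -> T; peptide=TT
pos 6: GGC -> Y; peptide=TTY
pos 9: UCC -> I; peptide=TTYI
pos 12: UUG -> S; peptide=TTYIS
pos 15: only 0 nt remain (<3), stop (end of mRNA)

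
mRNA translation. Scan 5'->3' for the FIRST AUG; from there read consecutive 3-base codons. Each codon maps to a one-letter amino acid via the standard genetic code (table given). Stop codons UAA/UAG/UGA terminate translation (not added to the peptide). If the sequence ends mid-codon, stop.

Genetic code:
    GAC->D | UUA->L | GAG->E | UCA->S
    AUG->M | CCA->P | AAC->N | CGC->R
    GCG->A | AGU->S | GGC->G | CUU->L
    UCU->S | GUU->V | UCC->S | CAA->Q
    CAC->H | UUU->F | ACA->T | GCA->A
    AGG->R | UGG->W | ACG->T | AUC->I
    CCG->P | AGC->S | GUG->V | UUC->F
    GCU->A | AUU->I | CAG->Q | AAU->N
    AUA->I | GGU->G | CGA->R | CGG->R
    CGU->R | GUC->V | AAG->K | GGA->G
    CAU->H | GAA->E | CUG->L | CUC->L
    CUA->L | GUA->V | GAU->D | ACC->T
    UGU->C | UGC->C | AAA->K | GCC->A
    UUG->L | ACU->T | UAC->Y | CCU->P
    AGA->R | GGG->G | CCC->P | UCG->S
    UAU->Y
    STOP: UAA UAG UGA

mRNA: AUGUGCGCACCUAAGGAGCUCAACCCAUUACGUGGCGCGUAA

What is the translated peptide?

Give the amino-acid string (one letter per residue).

start AUG at pos 0
pos 0: AUG -> M; peptide=M
pos 3: UGC -> C; peptide=MC
pos 6: GCA -> A; peptide=MCA
pos 9: CCU -> P; peptide=MCAP
pos 12: AAG -> K; peptide=MCAPK
pos 15: GAG -> E; peptide=MCAPKE
pos 18: CUC -> L; peptide=MCAPKEL
pos 21: AAC -> N; peptide=MCAPKELN
pos 24: CCA -> P; peptide=MCAPKELNP
pos 27: UUA -> L; peptide=MCAPKELNPL
pos 30: CGU -> R; peptide=MCAPKELNPLR
pos 33: GGC -> G; peptide=MCAPKELNPLRG
pos 36: GCG -> A; peptide=MCAPKELNPLRGA
pos 39: UAA -> STOP

Answer: MCAPKELNPLRGA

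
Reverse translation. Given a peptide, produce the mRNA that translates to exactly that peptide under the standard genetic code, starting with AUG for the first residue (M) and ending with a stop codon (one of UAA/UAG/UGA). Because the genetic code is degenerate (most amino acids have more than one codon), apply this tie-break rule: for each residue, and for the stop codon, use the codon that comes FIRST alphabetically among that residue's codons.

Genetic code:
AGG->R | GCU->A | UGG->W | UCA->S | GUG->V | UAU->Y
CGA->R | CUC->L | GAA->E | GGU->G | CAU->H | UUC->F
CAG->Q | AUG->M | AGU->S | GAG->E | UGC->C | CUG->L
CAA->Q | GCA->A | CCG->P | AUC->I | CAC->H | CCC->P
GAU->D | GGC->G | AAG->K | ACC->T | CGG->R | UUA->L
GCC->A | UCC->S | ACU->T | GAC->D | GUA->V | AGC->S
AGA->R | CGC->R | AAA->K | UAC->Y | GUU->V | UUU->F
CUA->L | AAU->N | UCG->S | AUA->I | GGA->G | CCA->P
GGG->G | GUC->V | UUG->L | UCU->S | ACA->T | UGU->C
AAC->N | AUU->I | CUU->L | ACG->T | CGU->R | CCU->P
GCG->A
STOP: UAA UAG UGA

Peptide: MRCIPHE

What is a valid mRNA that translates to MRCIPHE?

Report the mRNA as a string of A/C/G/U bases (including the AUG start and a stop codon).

Answer: mRNA: AUGAGAUGCAUACCACACGAAUAA

Derivation:
residue 1: M -> AUG (start codon)
residue 2: R codons sorted = AGA,AGG,CGA,CGC,CGG,CGU -> pick first = AGA
residue 3: C codons sorted = UGC,UGU -> pick first = UGC
residue 4: I codons sorted = AUA,AUC,AUU -> pick first = AUA
residue 5: P codons sorted = CCA,CCC,CCG,CCU -> pick first = CCA
residue 6: H codons sorted = CAC,CAU -> pick first = CAC
residue 7: E codons sorted = GAA,GAG -> pick first = GAA
terminator: stop codons sorted = UAA,UAG,UGA -> pick first = UAA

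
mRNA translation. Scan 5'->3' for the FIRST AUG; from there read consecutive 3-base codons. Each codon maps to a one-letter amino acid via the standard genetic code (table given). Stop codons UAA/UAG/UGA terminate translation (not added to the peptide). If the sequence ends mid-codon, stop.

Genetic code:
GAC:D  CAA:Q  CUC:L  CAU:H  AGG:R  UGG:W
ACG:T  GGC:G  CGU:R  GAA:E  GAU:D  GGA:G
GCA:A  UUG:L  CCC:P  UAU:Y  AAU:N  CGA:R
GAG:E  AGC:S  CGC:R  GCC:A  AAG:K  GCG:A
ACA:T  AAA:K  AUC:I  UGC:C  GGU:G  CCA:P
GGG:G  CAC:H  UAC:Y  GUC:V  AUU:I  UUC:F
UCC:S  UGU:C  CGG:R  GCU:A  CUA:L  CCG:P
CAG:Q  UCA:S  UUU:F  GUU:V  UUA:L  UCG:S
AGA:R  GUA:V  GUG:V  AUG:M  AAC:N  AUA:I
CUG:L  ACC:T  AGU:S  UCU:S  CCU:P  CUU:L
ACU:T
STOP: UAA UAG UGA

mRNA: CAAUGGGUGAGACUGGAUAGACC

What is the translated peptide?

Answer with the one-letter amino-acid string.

start AUG at pos 2
pos 2: AUG -> M; peptide=M
pos 5: GGU -> G; peptide=MG
pos 8: GAG -> E; peptide=MGE
pos 11: ACU -> T; peptide=MGET
pos 14: GGA -> G; peptide=MGETG
pos 17: UAG -> STOP

Answer: MGETG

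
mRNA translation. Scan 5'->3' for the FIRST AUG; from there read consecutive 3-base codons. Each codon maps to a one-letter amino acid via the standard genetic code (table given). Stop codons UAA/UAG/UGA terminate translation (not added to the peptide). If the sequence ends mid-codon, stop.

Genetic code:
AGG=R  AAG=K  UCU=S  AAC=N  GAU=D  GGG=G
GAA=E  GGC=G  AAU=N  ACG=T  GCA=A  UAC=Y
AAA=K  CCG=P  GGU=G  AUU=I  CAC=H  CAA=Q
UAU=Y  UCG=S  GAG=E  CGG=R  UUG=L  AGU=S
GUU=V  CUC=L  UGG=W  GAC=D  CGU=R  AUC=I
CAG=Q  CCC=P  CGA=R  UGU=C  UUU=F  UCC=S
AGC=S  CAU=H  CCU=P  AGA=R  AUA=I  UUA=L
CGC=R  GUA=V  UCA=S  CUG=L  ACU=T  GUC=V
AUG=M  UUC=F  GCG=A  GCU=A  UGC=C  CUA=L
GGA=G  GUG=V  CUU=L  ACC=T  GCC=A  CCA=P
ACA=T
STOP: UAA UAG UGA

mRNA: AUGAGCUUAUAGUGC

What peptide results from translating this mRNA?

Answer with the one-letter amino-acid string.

start AUG at pos 0
pos 0: AUG -> M; peptide=M
pos 3: AGC -> S; peptide=MS
pos 6: UUA -> L; peptide=MSL
pos 9: UAG -> STOP

Answer: MSL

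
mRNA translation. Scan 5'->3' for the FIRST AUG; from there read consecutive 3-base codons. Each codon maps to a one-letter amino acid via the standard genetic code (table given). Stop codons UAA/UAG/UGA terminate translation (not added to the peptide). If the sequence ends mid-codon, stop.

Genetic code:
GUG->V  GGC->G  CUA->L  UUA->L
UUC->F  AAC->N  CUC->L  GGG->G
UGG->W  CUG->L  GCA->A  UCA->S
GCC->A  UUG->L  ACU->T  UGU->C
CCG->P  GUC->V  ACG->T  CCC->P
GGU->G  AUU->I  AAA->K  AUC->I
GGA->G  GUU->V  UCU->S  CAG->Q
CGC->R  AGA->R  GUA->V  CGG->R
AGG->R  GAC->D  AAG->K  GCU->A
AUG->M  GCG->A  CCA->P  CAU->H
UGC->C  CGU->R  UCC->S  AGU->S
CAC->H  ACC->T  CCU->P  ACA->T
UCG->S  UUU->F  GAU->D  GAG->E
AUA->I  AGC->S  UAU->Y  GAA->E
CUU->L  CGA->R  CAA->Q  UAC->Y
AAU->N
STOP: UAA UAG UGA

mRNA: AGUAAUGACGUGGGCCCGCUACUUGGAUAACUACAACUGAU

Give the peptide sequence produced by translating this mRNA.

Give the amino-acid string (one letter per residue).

Answer: MTWARYLDNYN

Derivation:
start AUG at pos 4
pos 4: AUG -> M; peptide=M
pos 7: ACG -> T; peptide=MT
pos 10: UGG -> W; peptide=MTW
pos 13: GCC -> A; peptide=MTWA
pos 16: CGC -> R; peptide=MTWAR
pos 19: UAC -> Y; peptide=MTWARY
pos 22: UUG -> L; peptide=MTWARYL
pos 25: GAU -> D; peptide=MTWARYLD
pos 28: AAC -> N; peptide=MTWARYLDN
pos 31: UAC -> Y; peptide=MTWARYLDNY
pos 34: AAC -> N; peptide=MTWARYLDNYN
pos 37: UGA -> STOP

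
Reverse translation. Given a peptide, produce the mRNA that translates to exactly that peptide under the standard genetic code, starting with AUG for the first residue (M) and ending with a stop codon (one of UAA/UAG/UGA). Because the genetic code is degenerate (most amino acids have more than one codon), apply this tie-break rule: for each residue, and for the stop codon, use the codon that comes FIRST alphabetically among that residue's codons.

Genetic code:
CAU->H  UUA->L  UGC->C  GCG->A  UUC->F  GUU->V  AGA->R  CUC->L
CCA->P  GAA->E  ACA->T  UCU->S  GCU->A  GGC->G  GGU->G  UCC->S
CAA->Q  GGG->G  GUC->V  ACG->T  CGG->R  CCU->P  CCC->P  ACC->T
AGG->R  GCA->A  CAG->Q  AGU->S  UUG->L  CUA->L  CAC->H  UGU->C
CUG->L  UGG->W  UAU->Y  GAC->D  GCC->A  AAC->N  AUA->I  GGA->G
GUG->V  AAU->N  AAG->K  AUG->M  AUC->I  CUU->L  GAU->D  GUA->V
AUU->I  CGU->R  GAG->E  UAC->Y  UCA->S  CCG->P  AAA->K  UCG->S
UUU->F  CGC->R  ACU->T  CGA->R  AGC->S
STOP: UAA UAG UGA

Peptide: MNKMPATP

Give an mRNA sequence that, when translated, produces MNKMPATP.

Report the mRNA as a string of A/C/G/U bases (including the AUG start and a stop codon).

Answer: mRNA: AUGAACAAAAUGCCAGCAACACCAUAA

Derivation:
residue 1: M -> AUG (start codon)
residue 2: N codons sorted = AAC,AAU -> pick first = AAC
residue 3: K codons sorted = AAA,AAG -> pick first = AAA
residue 4: M -> AUG (only codon)
residue 5: P codons sorted = CCA,CCC,CCG,CCU -> pick first = CCA
residue 6: A codons sorted = GCA,GCC,GCG,GCU -> pick first = GCA
residue 7: T codons sorted = ACA,ACC,ACG,ACU -> pick first = ACA
residue 8: P codons sorted = CCA,CCC,CCG,CCU -> pick first = CCA
terminator: stop codons sorted = UAA,UAG,UGA -> pick first = UAA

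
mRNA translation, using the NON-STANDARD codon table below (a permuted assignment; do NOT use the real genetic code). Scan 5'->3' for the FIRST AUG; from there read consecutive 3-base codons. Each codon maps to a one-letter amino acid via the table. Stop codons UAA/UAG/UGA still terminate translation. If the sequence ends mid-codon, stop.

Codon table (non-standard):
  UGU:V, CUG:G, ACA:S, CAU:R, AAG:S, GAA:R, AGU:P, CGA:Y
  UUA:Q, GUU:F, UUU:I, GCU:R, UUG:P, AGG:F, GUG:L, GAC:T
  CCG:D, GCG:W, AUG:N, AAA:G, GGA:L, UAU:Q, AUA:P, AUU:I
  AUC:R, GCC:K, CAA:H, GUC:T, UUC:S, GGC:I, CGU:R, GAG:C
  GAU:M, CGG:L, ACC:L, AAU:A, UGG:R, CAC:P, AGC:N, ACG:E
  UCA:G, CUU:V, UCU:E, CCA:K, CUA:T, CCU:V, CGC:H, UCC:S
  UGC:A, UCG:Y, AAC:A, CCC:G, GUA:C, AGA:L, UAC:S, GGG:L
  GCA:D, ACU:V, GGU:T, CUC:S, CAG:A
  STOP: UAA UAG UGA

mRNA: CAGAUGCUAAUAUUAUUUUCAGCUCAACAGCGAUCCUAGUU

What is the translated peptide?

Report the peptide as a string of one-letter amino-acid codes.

Answer: NTPQIGRHAYS

Derivation:
start AUG at pos 3
pos 3: AUG -> N; peptide=N
pos 6: CUA -> T; peptide=NT
pos 9: AUA -> P; peptide=NTP
pos 12: UUA -> Q; peptide=NTPQ
pos 15: UUU -> I; peptide=NTPQI
pos 18: UCA -> G; peptide=NTPQIG
pos 21: GCU -> R; peptide=NTPQIGR
pos 24: CAA -> H; peptide=NTPQIGRH
pos 27: CAG -> A; peptide=NTPQIGRHA
pos 30: CGA -> Y; peptide=NTPQIGRHAY
pos 33: UCC -> S; peptide=NTPQIGRHAYS
pos 36: UAG -> STOP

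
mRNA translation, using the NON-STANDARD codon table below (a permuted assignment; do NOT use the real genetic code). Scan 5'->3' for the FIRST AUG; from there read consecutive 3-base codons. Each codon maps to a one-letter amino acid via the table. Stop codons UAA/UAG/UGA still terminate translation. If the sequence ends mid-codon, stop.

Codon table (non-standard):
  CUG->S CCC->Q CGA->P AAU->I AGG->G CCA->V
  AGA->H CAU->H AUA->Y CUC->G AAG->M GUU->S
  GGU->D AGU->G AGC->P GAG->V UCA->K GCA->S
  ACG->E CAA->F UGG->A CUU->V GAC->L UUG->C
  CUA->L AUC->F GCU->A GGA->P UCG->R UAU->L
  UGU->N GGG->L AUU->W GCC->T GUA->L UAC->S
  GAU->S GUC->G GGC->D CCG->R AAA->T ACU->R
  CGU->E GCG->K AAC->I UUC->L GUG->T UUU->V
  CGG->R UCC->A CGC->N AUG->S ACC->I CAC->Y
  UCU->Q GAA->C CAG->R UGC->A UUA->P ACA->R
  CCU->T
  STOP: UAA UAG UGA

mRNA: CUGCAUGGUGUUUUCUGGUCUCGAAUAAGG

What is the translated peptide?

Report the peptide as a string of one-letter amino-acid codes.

Answer: STVQDGC

Derivation:
start AUG at pos 4
pos 4: AUG -> S; peptide=S
pos 7: GUG -> T; peptide=ST
pos 10: UUU -> V; peptide=STV
pos 13: UCU -> Q; peptide=STVQ
pos 16: GGU -> D; peptide=STVQD
pos 19: CUC -> G; peptide=STVQDG
pos 22: GAA -> C; peptide=STVQDGC
pos 25: UAA -> STOP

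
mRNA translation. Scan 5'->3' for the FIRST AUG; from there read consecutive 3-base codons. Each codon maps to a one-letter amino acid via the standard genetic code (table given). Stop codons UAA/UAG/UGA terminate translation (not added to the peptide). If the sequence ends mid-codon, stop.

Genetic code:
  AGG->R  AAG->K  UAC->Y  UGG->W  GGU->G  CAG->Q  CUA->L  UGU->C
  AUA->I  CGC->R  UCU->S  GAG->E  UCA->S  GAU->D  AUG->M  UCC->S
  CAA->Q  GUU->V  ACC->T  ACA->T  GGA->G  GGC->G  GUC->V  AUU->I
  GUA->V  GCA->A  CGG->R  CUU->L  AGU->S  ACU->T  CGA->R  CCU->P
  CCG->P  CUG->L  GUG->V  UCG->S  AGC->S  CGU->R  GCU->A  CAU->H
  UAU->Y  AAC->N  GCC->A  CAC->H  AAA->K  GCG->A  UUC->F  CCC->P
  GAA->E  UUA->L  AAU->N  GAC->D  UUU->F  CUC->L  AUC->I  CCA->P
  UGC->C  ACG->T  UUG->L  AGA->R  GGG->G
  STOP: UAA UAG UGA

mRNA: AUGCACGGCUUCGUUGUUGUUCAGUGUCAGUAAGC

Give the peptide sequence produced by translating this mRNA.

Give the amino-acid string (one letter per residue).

Answer: MHGFVVVQCQ

Derivation:
start AUG at pos 0
pos 0: AUG -> M; peptide=M
pos 3: CAC -> H; peptide=MH
pos 6: GGC -> G; peptide=MHG
pos 9: UUC -> F; peptide=MHGF
pos 12: GUU -> V; peptide=MHGFV
pos 15: GUU -> V; peptide=MHGFVV
pos 18: GUU -> V; peptide=MHGFVVV
pos 21: CAG -> Q; peptide=MHGFVVVQ
pos 24: UGU -> C; peptide=MHGFVVVQC
pos 27: CAG -> Q; peptide=MHGFVVVQCQ
pos 30: UAA -> STOP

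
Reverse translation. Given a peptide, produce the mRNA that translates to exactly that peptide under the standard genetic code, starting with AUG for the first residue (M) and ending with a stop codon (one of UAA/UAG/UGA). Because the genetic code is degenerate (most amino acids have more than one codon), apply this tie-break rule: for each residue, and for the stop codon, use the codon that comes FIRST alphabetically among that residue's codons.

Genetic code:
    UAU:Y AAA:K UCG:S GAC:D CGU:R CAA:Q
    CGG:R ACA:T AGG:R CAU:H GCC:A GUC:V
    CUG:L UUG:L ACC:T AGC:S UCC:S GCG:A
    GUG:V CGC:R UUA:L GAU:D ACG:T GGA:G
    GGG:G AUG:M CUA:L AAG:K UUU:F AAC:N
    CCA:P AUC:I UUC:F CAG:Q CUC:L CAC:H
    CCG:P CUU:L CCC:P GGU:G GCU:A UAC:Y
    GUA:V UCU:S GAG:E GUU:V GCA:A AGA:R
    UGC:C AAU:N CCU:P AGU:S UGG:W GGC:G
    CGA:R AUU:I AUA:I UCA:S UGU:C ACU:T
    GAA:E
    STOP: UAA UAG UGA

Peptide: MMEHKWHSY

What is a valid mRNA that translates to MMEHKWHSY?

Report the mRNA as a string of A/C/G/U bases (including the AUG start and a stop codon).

residue 1: M -> AUG (start codon)
residue 2: M -> AUG (only codon)
residue 3: E codons sorted = GAA,GAG -> pick first = GAA
residue 4: H codons sorted = CAC,CAU -> pick first = CAC
residue 5: K codons sorted = AAA,AAG -> pick first = AAA
residue 6: W -> UGG (only codon)
residue 7: H codons sorted = CAC,CAU -> pick first = CAC
residue 8: S codons sorted = AGC,AGU,UCA,UCC,UCG,UCU -> pick first = AGC
residue 9: Y codons sorted = UAC,UAU -> pick first = UAC
terminator: stop codons sorted = UAA,UAG,UGA -> pick first = UAA

Answer: mRNA: AUGAUGGAACACAAAUGGCACAGCUACUAA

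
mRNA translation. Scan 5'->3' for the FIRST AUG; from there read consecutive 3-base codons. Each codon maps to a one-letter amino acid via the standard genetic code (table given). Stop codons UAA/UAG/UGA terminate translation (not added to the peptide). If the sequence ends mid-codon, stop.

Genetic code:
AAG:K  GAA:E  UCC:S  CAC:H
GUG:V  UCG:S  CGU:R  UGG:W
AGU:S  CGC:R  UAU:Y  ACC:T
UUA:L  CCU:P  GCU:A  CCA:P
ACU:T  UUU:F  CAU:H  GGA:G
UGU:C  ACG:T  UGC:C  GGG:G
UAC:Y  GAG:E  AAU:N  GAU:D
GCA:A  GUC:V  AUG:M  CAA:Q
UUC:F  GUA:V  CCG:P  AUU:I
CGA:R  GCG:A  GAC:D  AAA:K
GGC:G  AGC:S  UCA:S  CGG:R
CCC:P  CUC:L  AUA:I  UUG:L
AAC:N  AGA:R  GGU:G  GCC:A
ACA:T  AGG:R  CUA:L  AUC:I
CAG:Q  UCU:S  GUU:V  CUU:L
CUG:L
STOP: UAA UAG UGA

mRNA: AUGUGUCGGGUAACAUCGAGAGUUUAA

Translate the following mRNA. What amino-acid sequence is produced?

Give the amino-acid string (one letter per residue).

start AUG at pos 0
pos 0: AUG -> M; peptide=M
pos 3: UGU -> C; peptide=MC
pos 6: CGG -> R; peptide=MCR
pos 9: GUA -> V; peptide=MCRV
pos 12: ACA -> T; peptide=MCRVT
pos 15: UCG -> S; peptide=MCRVTS
pos 18: AGA -> R; peptide=MCRVTSR
pos 21: GUU -> V; peptide=MCRVTSRV
pos 24: UAA -> STOP

Answer: MCRVTSRV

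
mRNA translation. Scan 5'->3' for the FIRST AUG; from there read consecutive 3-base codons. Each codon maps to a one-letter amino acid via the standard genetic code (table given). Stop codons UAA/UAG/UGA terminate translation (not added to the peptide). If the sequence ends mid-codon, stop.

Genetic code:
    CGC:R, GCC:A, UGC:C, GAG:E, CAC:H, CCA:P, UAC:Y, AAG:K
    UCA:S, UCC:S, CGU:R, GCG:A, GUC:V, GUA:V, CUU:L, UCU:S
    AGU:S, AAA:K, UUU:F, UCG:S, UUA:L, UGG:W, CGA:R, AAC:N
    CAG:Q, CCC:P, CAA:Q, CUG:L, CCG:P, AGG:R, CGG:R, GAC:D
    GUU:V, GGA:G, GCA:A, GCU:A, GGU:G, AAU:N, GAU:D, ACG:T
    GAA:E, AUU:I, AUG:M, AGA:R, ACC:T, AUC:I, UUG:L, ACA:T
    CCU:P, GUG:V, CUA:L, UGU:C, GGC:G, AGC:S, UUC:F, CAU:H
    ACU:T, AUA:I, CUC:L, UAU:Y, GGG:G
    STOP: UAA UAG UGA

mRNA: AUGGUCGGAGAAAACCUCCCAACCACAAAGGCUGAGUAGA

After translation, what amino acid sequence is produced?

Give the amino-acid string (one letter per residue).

Answer: MVGENLPTTKAE

Derivation:
start AUG at pos 0
pos 0: AUG -> M; peptide=M
pos 3: GUC -> V; peptide=MV
pos 6: GGA -> G; peptide=MVG
pos 9: GAA -> E; peptide=MVGE
pos 12: AAC -> N; peptide=MVGEN
pos 15: CUC -> L; peptide=MVGENL
pos 18: CCA -> P; peptide=MVGENLP
pos 21: ACC -> T; peptide=MVGENLPT
pos 24: ACA -> T; peptide=MVGENLPTT
pos 27: AAG -> K; peptide=MVGENLPTTK
pos 30: GCU -> A; peptide=MVGENLPTTKA
pos 33: GAG -> E; peptide=MVGENLPTTKAE
pos 36: UAG -> STOP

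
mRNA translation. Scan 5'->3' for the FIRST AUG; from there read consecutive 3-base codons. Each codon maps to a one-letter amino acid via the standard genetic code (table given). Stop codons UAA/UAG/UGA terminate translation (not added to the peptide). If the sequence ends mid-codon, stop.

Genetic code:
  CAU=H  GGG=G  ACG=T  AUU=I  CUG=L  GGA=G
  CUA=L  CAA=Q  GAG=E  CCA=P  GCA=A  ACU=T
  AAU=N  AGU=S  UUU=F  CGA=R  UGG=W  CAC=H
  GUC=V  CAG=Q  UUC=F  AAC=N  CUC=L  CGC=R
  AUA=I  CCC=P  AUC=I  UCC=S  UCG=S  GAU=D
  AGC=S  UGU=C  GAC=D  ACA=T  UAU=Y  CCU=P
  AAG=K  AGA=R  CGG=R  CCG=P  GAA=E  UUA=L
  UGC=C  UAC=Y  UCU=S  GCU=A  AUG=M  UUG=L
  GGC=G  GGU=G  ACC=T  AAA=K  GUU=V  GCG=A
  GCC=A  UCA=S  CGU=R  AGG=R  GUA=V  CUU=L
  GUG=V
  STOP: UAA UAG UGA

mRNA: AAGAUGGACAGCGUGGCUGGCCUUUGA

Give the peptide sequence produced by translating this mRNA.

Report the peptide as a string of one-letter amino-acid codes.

Answer: MDSVAGL

Derivation:
start AUG at pos 3
pos 3: AUG -> M; peptide=M
pos 6: GAC -> D; peptide=MD
pos 9: AGC -> S; peptide=MDS
pos 12: GUG -> V; peptide=MDSV
pos 15: GCU -> A; peptide=MDSVA
pos 18: GGC -> G; peptide=MDSVAG
pos 21: CUU -> L; peptide=MDSVAGL
pos 24: UGA -> STOP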